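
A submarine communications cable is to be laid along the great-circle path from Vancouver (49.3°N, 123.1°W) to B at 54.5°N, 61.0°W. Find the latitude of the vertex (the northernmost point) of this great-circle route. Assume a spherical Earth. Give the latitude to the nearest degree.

≈ 57°N

The great circle lies in the plane with unit normal n̂ = (p₁ × p₂)/|p₁ × p₂|.
Here n̂_z ≈ +0.551; the vertex latitude is φ_max = arccos|n̂_z| ≈ 56.6°.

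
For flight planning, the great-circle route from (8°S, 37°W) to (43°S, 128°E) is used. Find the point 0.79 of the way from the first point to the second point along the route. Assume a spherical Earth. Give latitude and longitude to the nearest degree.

From cos δ = sin φ₁ sin φ₂ + cos φ₁ cos φ₂ cos Δλ, the central angle is δ ≈ 2.220 rad (127.2°).
Interpolate at f = 0.79 with slerp weights a = sin((1−f)δ)/sin δ ≈ 0.564, b = sin(fδ)/sin δ ≈ 1.235.
p = a·p₁ + b·p₂ ≈ (-0.110, 0.375, -0.920); φ = arcsin(p_z) ≈ -67.00°, λ = atan2(p_y, p_x) ≈ 106.28°.

≈ (67°S, 106°E)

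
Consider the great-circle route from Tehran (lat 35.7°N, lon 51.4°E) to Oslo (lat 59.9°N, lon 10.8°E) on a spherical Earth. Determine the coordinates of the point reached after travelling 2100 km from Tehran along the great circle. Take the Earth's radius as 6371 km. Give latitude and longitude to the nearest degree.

≈ lat 50°N, lon 35°E

The haversine formula gives a central angle δ ≈ 0.620 rad (35.5°) between the endpoints. The total great-circle distance is δ·R ≈ 0.620 × 6371 ≈ 3948 km, so the target fraction is f = 2100/3948 ≈ 0.532.
Interpolate at f ≈ 0.532 with slerp weights a = sin((1−f)δ)/sin δ ≈ 0.492, b = sin(fδ)/sin δ ≈ 0.557.
p = a·p₁ + b·p₂ ≈ (0.524, 0.365, 0.770); φ = arcsin(p_z) ≈ 50.31°, λ = atan2(p_y, p_x) ≈ 34.85°.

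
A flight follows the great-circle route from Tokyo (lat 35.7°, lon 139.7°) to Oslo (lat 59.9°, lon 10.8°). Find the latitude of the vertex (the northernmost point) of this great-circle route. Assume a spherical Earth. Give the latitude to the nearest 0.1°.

≈ 70.9°

The great circle lies in the plane with unit normal n̂ = (p₁ × p₂)/|p₁ × p₂|.
Here n̂_z ≈ -0.327; the vertex latitude is φ_max = arccos|n̂_z| ≈ 70.9°.
Check via Clairaut: cos φ_max = |cos φ₁| · sin C = cos(35.7°)·sin(23.8°) ≈ 0.327, again giving ≈ 70.9°.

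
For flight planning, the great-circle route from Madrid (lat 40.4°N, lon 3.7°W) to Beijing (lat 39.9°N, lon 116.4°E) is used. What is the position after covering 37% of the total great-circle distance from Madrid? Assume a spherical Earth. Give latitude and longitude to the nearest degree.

≈ lat 58°N, lon 36°E

The haversine formula gives a central angle δ ≈ 1.448 rad (82.9°) between the endpoints.
Interpolate at f = 0.37 with slerp weights a = sin((1−f)δ)/sin δ ≈ 0.797, b = sin(fδ)/sin δ ≈ 0.514.
p = a·p₁ + b·p₂ ≈ (0.430, 0.314, 0.846); φ = arcsin(p_z) ≈ 57.81°, λ = atan2(p_y, p_x) ≈ 36.15°.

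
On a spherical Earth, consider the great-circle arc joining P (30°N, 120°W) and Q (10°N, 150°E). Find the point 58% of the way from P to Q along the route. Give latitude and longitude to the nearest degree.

The haversine formula gives a central angle δ ≈ 1.484 rad (85.0°) between the endpoints.
Interpolate at f = 0.58 with slerp weights a = sin((1−f)δ)/sin δ ≈ 0.586, b = sin(fδ)/sin δ ≈ 0.761.
p = a·p₁ + b·p₂ ≈ (-0.903, -0.065, 0.425); φ = arcsin(p_z) ≈ 25.16°, λ = atan2(p_y, p_x) ≈ -175.91°.

≈ (25°N, 176°W)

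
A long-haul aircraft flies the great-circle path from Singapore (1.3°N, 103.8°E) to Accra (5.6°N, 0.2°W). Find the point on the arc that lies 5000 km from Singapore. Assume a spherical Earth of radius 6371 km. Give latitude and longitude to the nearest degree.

≈ 5°N, 59°E

Write both endpoints as unit vectors p₁, p₂ with components (cos φ cos λ, cos φ sin λ, sin φ).
The central angle between the endpoints is δ = arccos(p₁·p₂) ≈ 1.812 rad (103.8°). The total great-circle distance is δ·R ≈ 1.812 × 6371 ≈ 11542 km, so the target fraction is f = 5000/11542 ≈ 0.433.
Interpolate at f ≈ 0.433 with slerp weights a = sin((1−f)δ)/sin δ ≈ 0.881, b = sin(fδ)/sin δ ≈ 0.728.
p = a·p₁ + b·p₂ ≈ (0.514, 0.853, 0.091); φ = arcsin(p_z) ≈ 5.22°, λ = atan2(p_y, p_x) ≈ 58.92°.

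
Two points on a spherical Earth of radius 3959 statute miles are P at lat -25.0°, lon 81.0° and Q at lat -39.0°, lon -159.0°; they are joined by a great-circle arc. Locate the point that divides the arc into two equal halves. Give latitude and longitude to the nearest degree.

≈ lat -51°, lon 133°

From cos δ = sin φ₁ sin φ₂ + cos φ₁ cos φ₂ cos Δλ, the central angle is δ ≈ 1.657 rad (94.9°).
Interpolate at f = 1/2 with slerp weights a = sin((1−f)δ)/sin δ ≈ 0.740, b = sin(fδ)/sin δ ≈ 0.740.
p = a·p₁ + b·p₂ ≈ (-0.432, 0.456, -0.778); φ = arcsin(p_z) ≈ -51.09°, λ = atan2(p_y, p_x) ≈ 133.43°.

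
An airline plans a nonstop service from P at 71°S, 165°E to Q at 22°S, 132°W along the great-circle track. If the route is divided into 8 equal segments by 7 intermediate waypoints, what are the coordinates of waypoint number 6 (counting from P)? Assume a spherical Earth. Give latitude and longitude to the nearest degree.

Write both endpoints as unit vectors p₁, p₂ with components (cos φ cos λ, cos φ sin λ, sin φ).
The central angle between the endpoints is δ = arccos(p₁·p₂) ≈ 1.057 rad (60.6°).
Interpolate at f = 6/8 with slerp weights a = sin((1−f)δ)/sin δ ≈ 0.300, b = sin(fδ)/sin δ ≈ 0.818.
p = a·p₁ + b·p₂ ≈ (-0.602, -0.538, -0.590); φ = arcsin(p_z) ≈ -36.16°, λ = atan2(p_y, p_x) ≈ -138.19°.

≈ 36°S, 138°W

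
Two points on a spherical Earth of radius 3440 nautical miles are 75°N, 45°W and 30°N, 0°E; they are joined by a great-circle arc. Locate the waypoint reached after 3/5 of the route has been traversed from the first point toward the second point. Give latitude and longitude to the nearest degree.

Convert each endpoint to a unit vector on the sphere (x = cos φ cos λ, y = cos φ sin λ, z = sin φ).
The central angle between the endpoints is δ = arccos(p₁·p₂) ≈ 0.874 rad (50.1°).
Interpolate at f = 3/5 with slerp weights a = sin((1−f)δ)/sin δ ≈ 0.447, b = sin(fδ)/sin δ ≈ 0.653.
p = a·p₁ + b·p₂ ≈ (0.647, -0.082, 0.758); φ = arcsin(p_z) ≈ 49.28°, λ = atan2(p_y, p_x) ≈ -7.20°.

≈ 49°N, 7°W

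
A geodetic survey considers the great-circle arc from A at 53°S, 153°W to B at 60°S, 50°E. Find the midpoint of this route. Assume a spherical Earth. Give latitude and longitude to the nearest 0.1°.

Write both endpoints as unit vectors p₁, p₂ with components (cos φ cos λ, cos φ sin λ, sin φ).
The central angle between the endpoints is δ = arccos(p₁·p₂) ≈ 1.143 rad (65.5°).
Interpolate at f = 1/2 with slerp weights a = sin((1−f)δ)/sin δ ≈ 0.595, b = sin(fδ)/sin δ ≈ 0.595.
p = a·p₁ + b·p₂ ≈ (-0.128, 0.065, -0.990); φ = arcsin(p_z) ≈ -81.75°, λ = atan2(p_y, p_x) ≈ 152.93°.

≈ 81.8°S, 152.9°E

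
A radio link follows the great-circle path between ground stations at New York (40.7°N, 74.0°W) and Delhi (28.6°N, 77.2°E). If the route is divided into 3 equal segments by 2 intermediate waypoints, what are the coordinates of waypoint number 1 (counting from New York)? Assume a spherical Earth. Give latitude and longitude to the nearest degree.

Write both endpoints as unit vectors p₁, p₂ with components (cos φ cos λ, cos φ sin λ, sin φ).
The central angle between the endpoints is δ = arccos(p₁·p₂) ≈ 1.845 rad (105.7°).
Interpolate at f = 1/3 with slerp weights a = sin((1−f)δ)/sin δ ≈ 0.979, b = sin(fδ)/sin δ ≈ 0.600.
p = a·p₁ + b·p₂ ≈ (0.321, -0.200, 0.926); φ = arcsin(p_z) ≈ 67.75°, λ = atan2(p_y, p_x) ≈ -31.95°.

≈ 68°N, 32°W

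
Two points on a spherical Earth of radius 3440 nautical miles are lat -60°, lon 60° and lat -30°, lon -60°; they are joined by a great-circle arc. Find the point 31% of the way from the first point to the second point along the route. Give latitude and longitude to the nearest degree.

From cos δ = sin φ₁ sin φ₂ + cos φ₁ cos φ₂ cos Δλ, the central angle is δ ≈ 1.353 rad (77.5°).
Interpolate at f = 0.31 with slerp weights a = sin((1−f)δ)/sin δ ≈ 0.823, b = sin(fδ)/sin δ ≈ 0.417.
p = a·p₁ + b·p₂ ≈ (0.386, 0.044, -0.921); φ = arcsin(p_z) ≈ -67.12°, λ = atan2(p_y, p_x) ≈ 6.45°.

≈ lat -67°, lon 6°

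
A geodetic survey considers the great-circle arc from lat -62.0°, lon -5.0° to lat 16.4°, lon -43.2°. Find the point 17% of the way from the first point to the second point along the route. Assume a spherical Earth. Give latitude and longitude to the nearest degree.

≈ lat -50°, lon -18°

The haversine formula gives a central angle δ ≈ 1.466 rad (84.0°) between the endpoints.
Interpolate at f = 0.17 with slerp weights a = sin((1−f)δ)/sin δ ≈ 0.943, b = sin(fδ)/sin δ ≈ 0.248.
p = a·p₁ + b·p₂ ≈ (0.615, -0.201, -0.763); φ = arcsin(p_z) ≈ -49.71°, λ = atan2(p_y, p_x) ≈ -18.15°.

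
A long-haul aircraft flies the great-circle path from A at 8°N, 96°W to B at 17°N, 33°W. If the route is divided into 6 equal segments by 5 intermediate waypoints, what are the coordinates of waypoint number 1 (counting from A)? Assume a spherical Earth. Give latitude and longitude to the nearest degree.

≈ 11°N, 86°W

Write both endpoints as unit vectors p₁, p₂ with components (cos φ cos λ, cos φ sin λ, sin φ).
The central angle between the endpoints is δ = arccos(p₁·p₂) ≈ 1.081 rad (61.9°).
Interpolate at f = 1/6 with slerp weights a = sin((1−f)δ)/sin δ ≈ 0.888, b = sin(fδ)/sin δ ≈ 0.203.
p = a·p₁ + b·p₂ ≈ (0.071, -0.981, 0.183); φ = arcsin(p_z) ≈ 10.54°, λ = atan2(p_y, p_x) ≈ -85.86°.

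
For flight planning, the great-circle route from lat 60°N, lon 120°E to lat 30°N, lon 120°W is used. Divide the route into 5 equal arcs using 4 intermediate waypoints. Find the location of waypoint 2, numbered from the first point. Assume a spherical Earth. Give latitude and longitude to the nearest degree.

Convert each endpoint to a unit vector on the sphere (x = cos φ cos λ, y = cos φ sin λ, z = sin φ).
The central angle between the endpoints is δ = arccos(p₁·p₂) ≈ 1.353 rad (77.5°).
Interpolate at f = 2/5 with slerp weights a = sin((1−f)δ)/sin δ ≈ 0.743, b = sin(fδ)/sin δ ≈ 0.528.
p = a·p₁ + b·p₂ ≈ (-0.414, -0.074, 0.907); φ = arcsin(p_z) ≈ 65.12°, λ = atan2(p_y, p_x) ≈ -169.88°.

≈ lat 65°N, lon 170°W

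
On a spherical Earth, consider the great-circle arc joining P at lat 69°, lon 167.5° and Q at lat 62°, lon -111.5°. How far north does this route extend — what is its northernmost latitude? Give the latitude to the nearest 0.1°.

≈ 71.6°

The great circle lies in the plane with unit normal n̂ = (p₁ × p₂)/|p₁ × p₂|.
Here n̂_z ≈ +0.316; the vertex latitude is φ_max = arccos|n̂_z| ≈ 71.6°.
Check via Clairaut: cos φ_max = |cos φ₁| · sin C = cos(69.0°)·sin(61.9°) ≈ 0.316, again giving ≈ 71.6°.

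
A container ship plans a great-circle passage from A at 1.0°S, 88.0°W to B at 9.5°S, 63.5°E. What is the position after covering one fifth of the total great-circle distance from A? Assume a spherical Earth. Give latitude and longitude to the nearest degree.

≈ 11°S, 60°W

The haversine formula gives a central angle δ ≈ 2.613 rad (149.7°) between the endpoints.
Interpolate at f = 1/5 with slerp weights a = sin((1−f)δ)/sin δ ≈ 1.722, b = sin(fδ)/sin δ ≈ 0.991.
p = a·p₁ + b·p₂ ≈ (0.496, -0.846, -0.194); φ = arcsin(p_z) ≈ -11.16°, λ = atan2(p_y, p_x) ≈ -59.63°.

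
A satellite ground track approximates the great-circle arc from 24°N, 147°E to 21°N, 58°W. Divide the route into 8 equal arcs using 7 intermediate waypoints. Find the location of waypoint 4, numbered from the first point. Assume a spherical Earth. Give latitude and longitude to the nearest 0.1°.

From cos δ = sin φ₁ sin φ₂ + cos φ₁ cos φ₂ cos Δλ, the central angle is δ ≈ 2.249 rad (128.8°).
Interpolate at f = 4/8 with slerp weights a = sin((1−f)δ)/sin δ ≈ 1.158, b = sin(fδ)/sin δ ≈ 1.158.
p = a·p₁ + b·p₂ ≈ (-0.314, -0.341, 0.886); φ = arcsin(p_z) ≈ 62.38°, λ = atan2(p_y, p_x) ≈ -132.70°.

≈ 62.4°N, 132.7°W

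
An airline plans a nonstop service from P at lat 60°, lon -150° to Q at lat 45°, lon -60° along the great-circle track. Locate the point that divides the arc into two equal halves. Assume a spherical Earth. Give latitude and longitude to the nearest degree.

From cos δ = sin φ₁ sin φ₂ + cos φ₁ cos φ₂ cos Δλ, the central angle is δ ≈ 0.912 rad (52.2°).
Interpolate at f = 1/2 with slerp weights a = sin((1−f)δ)/sin δ ≈ 0.557, b = sin(fδ)/sin δ ≈ 0.557.
p = a·p₁ + b·p₂ ≈ (-0.044, -0.480, 0.876); φ = arcsin(p_z) ≈ 61.17°, λ = atan2(p_y, p_x) ≈ -95.26°.

≈ lat 61°, lon -95°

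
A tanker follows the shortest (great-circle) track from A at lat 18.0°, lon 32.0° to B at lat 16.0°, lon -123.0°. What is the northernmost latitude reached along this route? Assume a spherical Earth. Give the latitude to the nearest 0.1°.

≈ 54.7°

The great circle lies in the plane with unit normal n̂ = (p₁ × p₂)/|p₁ × p₂|.
Here n̂_z ≈ -0.578; the vertex latitude is φ_max = arccos|n̂_z| ≈ 54.7°.
Check via Clairaut: cos φ_max = |cos φ₁| · sin C = cos(18.0°)·sin(37.4°) ≈ 0.578, again giving ≈ 54.7°.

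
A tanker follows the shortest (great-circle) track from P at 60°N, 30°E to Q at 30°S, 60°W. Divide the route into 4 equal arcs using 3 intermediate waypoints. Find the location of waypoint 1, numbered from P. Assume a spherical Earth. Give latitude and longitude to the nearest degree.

From cos δ = sin φ₁ sin φ₂ + cos φ₁ cos φ₂ cos Δλ, the central angle is δ ≈ 2.019 rad (115.7°).
Interpolate at f = 1/4 with slerp weights a = sin((1−f)δ)/sin δ ≈ 1.108, b = sin(fδ)/sin δ ≈ 0.536.
p = a·p₁ + b·p₂ ≈ (0.712, -0.125, 0.691); φ = arcsin(p_z) ≈ 43.71°, λ = atan2(p_y, p_x) ≈ -9.99°.

≈ 44°N, 10°W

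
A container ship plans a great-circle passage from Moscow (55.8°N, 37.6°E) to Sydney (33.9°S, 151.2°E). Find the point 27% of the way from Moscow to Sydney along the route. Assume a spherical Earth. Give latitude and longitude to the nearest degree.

≈ (41°N, 88°E)

Convert each endpoint to a unit vector on the sphere (x = cos φ cos λ, y = cos φ sin λ, z = sin φ).
The central angle between the endpoints is δ = arccos(p₁·p₂) ≈ 2.276 rad (130.4°).
Interpolate at f = 0.27 with slerp weights a = sin((1−f)δ)/sin δ ≈ 1.308, b = sin(fδ)/sin δ ≈ 0.757.
p = a·p₁ + b·p₂ ≈ (0.032, 0.751, 0.659); φ = arcsin(p_z) ≈ 41.25°, λ = atan2(p_y, p_x) ≈ 87.58°.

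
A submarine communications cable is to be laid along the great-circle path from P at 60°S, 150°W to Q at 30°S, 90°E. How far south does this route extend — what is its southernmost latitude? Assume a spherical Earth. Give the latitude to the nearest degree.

≈ 67°S

The great circle lies in the plane with unit normal n̂ = (p₁ × p₂)/|p₁ × p₂|.
Here n̂_z ≈ -0.384; the vertex latitude is φ_max = arccos|n̂_z| ≈ 67.4°.
Check via Clairaut: cos φ_max = |cos φ₁| · sin C = cos(60.0°)·sin(129.8°) ≈ 0.384, again giving ≈ 67.4°.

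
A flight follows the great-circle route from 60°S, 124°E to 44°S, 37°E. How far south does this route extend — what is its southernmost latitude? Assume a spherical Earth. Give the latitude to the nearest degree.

≈ 63°S

The great circle lies in the plane with unit normal n̂ = (p₁ × p₂)/|p₁ × p₂|.
Here n̂_z ≈ -0.458; the vertex latitude is φ_max = arccos|n̂_z| ≈ 62.7°.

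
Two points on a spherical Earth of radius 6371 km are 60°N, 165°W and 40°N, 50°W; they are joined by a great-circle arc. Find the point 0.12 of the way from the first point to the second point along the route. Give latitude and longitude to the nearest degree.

The haversine formula gives a central angle δ ≈ 1.165 rad (66.7°) between the endpoints.
Interpolate at f = 0.12 with slerp weights a = sin((1−f)δ)/sin δ ≈ 0.930, b = sin(fδ)/sin δ ≈ 0.152.
p = a·p₁ + b·p₂ ≈ (-0.375, -0.209, 0.903); φ = arcsin(p_z) ≈ 64.58°, λ = atan2(p_y, p_x) ≈ -150.80°.

≈ 65°N, 151°W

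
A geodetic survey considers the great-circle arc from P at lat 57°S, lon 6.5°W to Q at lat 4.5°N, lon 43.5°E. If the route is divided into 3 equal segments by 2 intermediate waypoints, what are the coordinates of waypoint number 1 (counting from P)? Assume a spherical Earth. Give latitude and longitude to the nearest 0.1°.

≈ lat 38.8°S, lon 18.6°E

Convert each endpoint to a unit vector on the sphere (x = cos φ cos λ, y = cos φ sin λ, z = sin φ).
The central angle between the endpoints is δ = arccos(p₁·p₂) ≈ 1.284 rad (73.5°).
Interpolate at f = 1/3 with slerp weights a = sin((1−f)δ)/sin δ ≈ 0.787, b = sin(fδ)/sin δ ≈ 0.433.
p = a·p₁ + b·p₂ ≈ (0.739, 0.248, -0.626); φ = arcsin(p_z) ≈ -38.78°, λ = atan2(p_y, p_x) ≈ 18.58°.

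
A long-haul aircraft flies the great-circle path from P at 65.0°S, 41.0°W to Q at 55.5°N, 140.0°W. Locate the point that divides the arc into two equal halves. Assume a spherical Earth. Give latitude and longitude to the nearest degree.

The haversine formula gives a central angle δ ≈ 2.472 rad (141.7°) between the endpoints.
Interpolate at f = 1/2 with slerp weights a = sin((1−f)δ)/sin δ ≈ 1.523, b = sin(fδ)/sin δ ≈ 1.523.
p = a·p₁ + b·p₂ ≈ (-0.175, -0.977, -0.125); φ = arcsin(p_z) ≈ -7.19°, λ = atan2(p_y, p_x) ≈ -100.16°.

≈ 7°S, 100°W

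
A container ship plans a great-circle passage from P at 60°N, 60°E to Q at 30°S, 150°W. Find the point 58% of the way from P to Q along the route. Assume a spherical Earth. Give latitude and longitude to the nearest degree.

Convert each endpoint to a unit vector on the sphere (x = cos φ cos λ, y = cos φ sin λ, z = sin φ).
The central angle between the endpoints is δ = arccos(p₁·p₂) ≈ 2.512 rad (143.9°).
Interpolate at f = 0.58 with slerp weights a = sin((1−f)δ)/sin δ ≈ 1.476, b = sin(fδ)/sin δ ≈ 1.686.
p = a·p₁ + b·p₂ ≈ (-0.896, -0.091, 0.435); φ = arcsin(p_z) ≈ 25.81°, λ = atan2(p_y, p_x) ≈ -174.21°.

≈ 26°N, 174°W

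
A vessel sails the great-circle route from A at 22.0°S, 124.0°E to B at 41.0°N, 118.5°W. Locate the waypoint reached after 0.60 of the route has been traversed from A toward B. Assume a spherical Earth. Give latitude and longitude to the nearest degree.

≈ 25°N, 176°W

Convert each endpoint to a unit vector on the sphere (x = cos φ cos λ, y = cos φ sin λ, z = sin φ).
The central angle between the endpoints is δ = arccos(p₁·p₂) ≈ 2.176 rad (124.7°).
Interpolate at f = 0.60 with slerp weights a = sin((1−f)δ)/sin δ ≈ 0.930, b = sin(fδ)/sin δ ≈ 1.173.
p = a·p₁ + b·p₂ ≈ (-0.905, -0.064, 0.422); φ = arcsin(p_z) ≈ 24.93°, λ = atan2(p_y, p_x) ≈ -175.97°.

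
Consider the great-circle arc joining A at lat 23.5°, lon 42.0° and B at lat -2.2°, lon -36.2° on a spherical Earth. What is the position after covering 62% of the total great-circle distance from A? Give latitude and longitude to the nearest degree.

Convert each endpoint to a unit vector on the sphere (x = cos φ cos λ, y = cos φ sin λ, z = sin φ).
The central angle between the endpoints is δ = arccos(p₁·p₂) ≈ 1.398 rad (80.1°).
Interpolate at f = 0.62 with slerp weights a = sin((1−f)δ)/sin δ ≈ 0.514, b = sin(fδ)/sin δ ≈ 0.774.
p = a·p₁ + b·p₂ ≈ (0.974, -0.141, 0.175); φ = arcsin(p_z) ≈ 10.10°, λ = atan2(p_y, p_x) ≈ -8.24°.

≈ lat 10°, lon -8°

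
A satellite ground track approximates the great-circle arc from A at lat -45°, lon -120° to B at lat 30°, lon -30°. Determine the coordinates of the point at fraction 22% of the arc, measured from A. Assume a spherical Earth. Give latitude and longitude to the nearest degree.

The haversine formula gives a central angle δ ≈ 1.932 rad (110.7°) between the endpoints.
Interpolate at f = 0.22 with slerp weights a = sin((1−f)δ)/sin δ ≈ 1.067, b = sin(fδ)/sin δ ≈ 0.441.
p = a·p₁ + b·p₂ ≈ (-0.047, -0.844, -0.534); φ = arcsin(p_z) ≈ -32.27°, λ = atan2(p_y, p_x) ≈ -93.16°.

≈ lat -32°, lon -93°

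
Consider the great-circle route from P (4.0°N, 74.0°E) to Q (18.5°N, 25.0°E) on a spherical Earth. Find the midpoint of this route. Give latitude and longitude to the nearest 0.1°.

From cos δ = sin φ₁ sin φ₂ + cos φ₁ cos φ₂ cos Δλ, the central angle is δ ≈ 0.873 rad (50.0°).
Interpolate at f = 1/2 with slerp weights a = sin((1−f)δ)/sin δ ≈ 0.552, b = sin(fδ)/sin δ ≈ 0.552.
p = a·p₁ + b·p₂ ≈ (0.626, 0.750, 0.214); φ = arcsin(p_z) ≈ 12.33°, λ = atan2(p_y, p_x) ≈ 50.16°.

≈ (12.3°N, 50.2°E)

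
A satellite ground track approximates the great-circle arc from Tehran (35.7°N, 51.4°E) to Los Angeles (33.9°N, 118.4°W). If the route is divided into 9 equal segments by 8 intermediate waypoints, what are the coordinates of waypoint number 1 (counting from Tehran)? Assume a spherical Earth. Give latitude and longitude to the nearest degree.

≈ 48°N, 49°E

The haversine formula gives a central angle δ ≈ 1.916 rad (109.8°) between the endpoints.
Interpolate at f = 1/9 with slerp weights a = sin((1−f)δ)/sin δ ≈ 1.053, b = sin(fδ)/sin δ ≈ 0.224.
p = a·p₁ + b·p₂ ≈ (0.445, 0.505, 0.740); φ = arcsin(p_z) ≈ 47.71°, λ = atan2(p_y, p_x) ≈ 48.59°.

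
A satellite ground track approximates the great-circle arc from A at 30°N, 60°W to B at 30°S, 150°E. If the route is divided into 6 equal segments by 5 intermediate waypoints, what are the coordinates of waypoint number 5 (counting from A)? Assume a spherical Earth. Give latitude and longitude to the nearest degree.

≈ 24°S, 178°E

From cos δ = sin φ₁ sin φ₂ + cos φ₁ cos φ₂ cos Δλ, the central angle is δ ≈ 2.689 rad (154.1°).
Interpolate at f = 5/6 with slerp weights a = sin((1−f)δ)/sin δ ≈ 0.992, b = sin(fδ)/sin δ ≈ 1.794.
p = a·p₁ + b·p₂ ≈ (-0.916, 0.033, -0.401); φ = arcsin(p_z) ≈ -23.63°, λ = atan2(p_y, p_x) ≈ 177.96°.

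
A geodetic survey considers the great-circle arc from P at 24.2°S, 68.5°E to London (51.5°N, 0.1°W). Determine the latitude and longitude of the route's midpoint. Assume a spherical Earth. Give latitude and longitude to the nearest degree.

≈ 16°N, 42°E

From cos δ = sin φ₁ sin φ₂ + cos φ₁ cos φ₂ cos Δλ, the central angle is δ ≈ 1.685 rad (96.5°).
Interpolate at f = 1/2 with slerp weights a = sin((1−f)δ)/sin δ ≈ 0.751, b = sin(fδ)/sin δ ≈ 0.751.
p = a·p₁ + b·p₂ ≈ (0.719, 0.637, 0.280); φ = arcsin(p_z) ≈ 16.25°, λ = atan2(p_y, p_x) ≈ 41.54°.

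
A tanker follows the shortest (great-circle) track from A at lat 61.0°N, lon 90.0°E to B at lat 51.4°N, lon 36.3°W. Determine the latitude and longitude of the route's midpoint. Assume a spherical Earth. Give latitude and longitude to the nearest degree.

Write both endpoints as unit vectors p₁, p₂ with components (cos φ cos λ, cos φ sin λ, sin φ).
The central angle between the endpoints is δ = arccos(p₁·p₂) ≈ 1.042 rad (59.7°).
Interpolate at f = 1/2 with slerp weights a = sin((1−f)δ)/sin δ ≈ 0.576, b = sin(fδ)/sin δ ≈ 0.576.
p = a·p₁ + b·p₂ ≈ (0.290, 0.067, 0.955); φ = arcsin(p_z) ≈ 72.70°, λ = atan2(p_y, p_x) ≈ 12.93°.

≈ lat 73°N, lon 13°E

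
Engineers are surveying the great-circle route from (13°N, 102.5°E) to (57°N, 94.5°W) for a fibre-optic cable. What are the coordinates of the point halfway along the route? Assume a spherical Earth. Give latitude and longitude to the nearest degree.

≈ (66°N, 122°E)

Write both endpoints as unit vectors p₁, p₂ with components (cos φ cos λ, cos φ sin λ, sin φ).
The central angle between the endpoints is δ = arccos(p₁·p₂) ≈ 1.895 rad (108.6°).
Interpolate at f = 1/2 with slerp weights a = sin((1−f)δ)/sin δ ≈ 0.857, b = sin(fδ)/sin δ ≈ 0.857.
p = a·p₁ + b·p₂ ≈ (-0.217, 0.350, 0.911); φ = arcsin(p_z) ≈ 65.68°, λ = atan2(p_y, p_x) ≈ 121.85°.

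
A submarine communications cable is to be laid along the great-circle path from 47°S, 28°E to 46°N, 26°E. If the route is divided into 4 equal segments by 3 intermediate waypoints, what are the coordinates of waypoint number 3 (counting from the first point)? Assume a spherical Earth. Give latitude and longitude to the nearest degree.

≈ 23°N, 27°E

From cos δ = sin φ₁ sin φ₂ + cos φ₁ cos φ₂ cos Δλ, the central angle is δ ≈ 1.623 rad (93.0°).
Interpolate at f = 3/4 with slerp weights a = sin((1−f)δ)/sin δ ≈ 0.395, b = sin(fδ)/sin δ ≈ 0.940.
p = a·p₁ + b·p₂ ≈ (0.825, 0.413, 0.387); φ = arcsin(p_z) ≈ 22.75°, λ = atan2(p_y, p_x) ≈ 26.58°.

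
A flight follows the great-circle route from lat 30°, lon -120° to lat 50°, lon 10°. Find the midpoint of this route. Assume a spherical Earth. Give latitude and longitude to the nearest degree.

Write both endpoints as unit vectors p₁, p₂ with components (cos φ cos λ, cos φ sin λ, sin φ).
The central angle between the endpoints is δ = arccos(p₁·p₂) ≈ 1.546 rad (88.6°).
Interpolate at f = 1/2 with slerp weights a = sin((1−f)δ)/sin δ ≈ 0.698, b = sin(fδ)/sin δ ≈ 0.698.
p = a·p₁ + b·p₂ ≈ (0.140, -0.446, 0.884); φ = arcsin(p_z) ≈ 62.15°, λ = atan2(p_y, p_x) ≈ -72.60°.

≈ lat 62°, lon -73°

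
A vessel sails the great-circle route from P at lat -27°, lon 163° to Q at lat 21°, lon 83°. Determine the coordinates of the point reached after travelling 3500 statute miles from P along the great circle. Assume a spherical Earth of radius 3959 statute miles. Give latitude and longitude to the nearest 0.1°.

Convert each endpoint to a unit vector on the sphere (x = cos φ cos λ, y = cos φ sin λ, z = sin φ).
The central angle between the endpoints is δ = arccos(p₁·p₂) ≈ 1.589 rad (91.0°). The total great-circle distance is δ·R ≈ 1.589 × 3959 ≈ 6291 mi, so the target fraction is f = 3500/6291 ≈ 0.556.
Interpolate at f ≈ 0.556 with slerp weights a = sin((1−f)δ)/sin δ ≈ 0.648, b = sin(fδ)/sin δ ≈ 0.773.
p = a·p₁ + b·p₂ ≈ (-0.464, 0.886, -0.017); φ = arcsin(p_z) ≈ -0.98°, λ = atan2(p_y, p_x) ≈ 117.67°.

≈ lat -1.0°, lon 117.7°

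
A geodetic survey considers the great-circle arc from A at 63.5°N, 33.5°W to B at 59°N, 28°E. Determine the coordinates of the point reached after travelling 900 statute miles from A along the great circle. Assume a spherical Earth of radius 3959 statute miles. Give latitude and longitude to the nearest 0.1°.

≈ 64.9°N, 3.4°W

The haversine formula gives a central angle δ ≈ 0.502 rad (28.7°) between the endpoints. The total great-circle distance is δ·R ≈ 0.502 × 3959 ≈ 1986 mi, so the target fraction is f = 900/1986 ≈ 0.453.
Interpolate at f ≈ 0.453 with slerp weights a = sin((1−f)δ)/sin δ ≈ 0.563, b = sin(fδ)/sin δ ≈ 0.469.
p = a·p₁ + b·p₂ ≈ (0.423, -0.025, 0.906); φ = arcsin(p_z) ≈ 64.94°, λ = atan2(p_y, p_x) ≈ -3.44°.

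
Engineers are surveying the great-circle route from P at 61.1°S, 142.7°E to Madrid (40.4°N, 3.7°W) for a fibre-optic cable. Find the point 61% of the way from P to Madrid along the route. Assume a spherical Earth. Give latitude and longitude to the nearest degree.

Convert each endpoint to a unit vector on the sphere (x = cos φ cos λ, y = cos φ sin λ, z = sin φ).
The central angle between the endpoints is δ = arccos(p₁·p₂) ≈ 2.634 rad (150.9°).
Interpolate at f = 0.61 with slerp weights a = sin((1−f)δ)/sin δ ≈ 1.761, b = sin(fδ)/sin δ ≈ 2.056.
p = a·p₁ + b·p₂ ≈ (0.886, 0.415, -0.209); φ = arcsin(p_z) ≈ -12.07°, λ = atan2(p_y, p_x) ≈ 25.09°.

≈ 12°S, 25°E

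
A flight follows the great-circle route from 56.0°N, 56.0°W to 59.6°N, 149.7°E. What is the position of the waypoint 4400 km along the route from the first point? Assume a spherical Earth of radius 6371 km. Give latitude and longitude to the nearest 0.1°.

≈ 79.8°N, 173.1°W

Write both endpoints as unit vectors p₁, p₂ with components (cos φ cos λ, cos φ sin λ, sin φ).
The central angle between the endpoints is δ = arccos(p₁·p₂) ≈ 1.093 rad (62.6°). The total great-circle distance is δ·R ≈ 1.093 × 6371 ≈ 6962 km, so the target fraction is f = 4400/6962 ≈ 0.632.
Interpolate at f ≈ 0.632 with slerp weights a = sin((1−f)δ)/sin δ ≈ 0.441, b = sin(fδ)/sin δ ≈ 0.717.
p = a·p₁ + b·p₂ ≈ (-0.176, -0.021, 0.984); φ = arcsin(p_z) ≈ 79.81°, λ = atan2(p_y, p_x) ≈ -173.13°.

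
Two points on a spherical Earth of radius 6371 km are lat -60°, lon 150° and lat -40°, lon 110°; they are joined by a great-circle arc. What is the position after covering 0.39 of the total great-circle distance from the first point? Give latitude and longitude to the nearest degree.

≈ lat -54°, lon 130°

Write both endpoints as unit vectors p₁, p₂ with components (cos φ cos λ, cos φ sin λ, sin φ).
The central angle between the endpoints is δ = arccos(p₁·p₂) ≈ 0.555 rad (31.8°).
Interpolate at f = 0.39 with slerp weights a = sin((1−f)δ)/sin δ ≈ 0.630, b = sin(fδ)/sin δ ≈ 0.408.
p = a·p₁ + b·p₂ ≈ (-0.380, 0.451, -0.808); φ = arcsin(p_z) ≈ -53.88°, λ = atan2(p_y, p_x) ≈ 130.10°.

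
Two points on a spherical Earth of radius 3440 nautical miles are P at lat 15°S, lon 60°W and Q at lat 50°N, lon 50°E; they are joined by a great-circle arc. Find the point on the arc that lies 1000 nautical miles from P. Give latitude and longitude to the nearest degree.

≈ lat 2°S, lon 49°W

From cos δ = sin φ₁ sin φ₂ + cos φ₁ cos φ₂ cos Δλ, the central angle is δ ≈ 1.994 rad (114.2°). The total great-circle distance is δ·R ≈ 1.994 × 3440 ≈ 6859 nmi, so the target fraction is f = 1000/6859 ≈ 0.146.
Interpolate at f ≈ 0.146 with slerp weights a = sin((1−f)δ)/sin δ ≈ 1.087, b = sin(fδ)/sin δ ≈ 0.314.
p = a·p₁ + b·p₂ ≈ (0.655, -0.755, -0.041); φ = arcsin(p_z) ≈ -2.32°, λ = atan2(p_y, p_x) ≈ -49.05°.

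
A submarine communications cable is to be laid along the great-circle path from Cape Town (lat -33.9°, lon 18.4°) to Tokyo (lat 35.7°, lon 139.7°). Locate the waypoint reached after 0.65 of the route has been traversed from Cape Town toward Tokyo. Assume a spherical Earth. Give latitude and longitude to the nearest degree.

Convert each endpoint to a unit vector on the sphere (x = cos φ cos λ, y = cos φ sin λ, z = sin φ).
The central angle between the endpoints is δ = arccos(p₁·p₂) ≈ 2.313 rad (132.5°).
Interpolate at f = 0.65 with slerp weights a = sin((1−f)δ)/sin δ ≈ 0.982, b = sin(fδ)/sin δ ≈ 1.353.
p = a·p₁ + b·p₂ ≈ (-0.065, 0.968, 0.242); φ = arcsin(p_z) ≈ 14.01°, λ = atan2(p_y, p_x) ≈ 93.83°.

≈ lat 14°, lon 94°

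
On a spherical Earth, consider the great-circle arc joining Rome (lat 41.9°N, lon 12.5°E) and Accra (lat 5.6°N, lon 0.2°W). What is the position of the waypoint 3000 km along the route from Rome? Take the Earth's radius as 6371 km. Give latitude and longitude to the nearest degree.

Convert each endpoint to a unit vector on the sphere (x = cos φ cos λ, y = cos φ sin λ, z = sin φ).
The central angle between the endpoints is δ = arccos(p₁·p₂) ≈ 0.664 rad (38.0°). The total great-circle distance is δ·R ≈ 0.664 × 6371 ≈ 4228 km, so the target fraction is f = 3000/4228 ≈ 0.710.
Interpolate at f ≈ 0.710 with slerp weights a = sin((1−f)δ)/sin δ ≈ 0.311, b = sin(fδ)/sin δ ≈ 0.737.
p = a·p₁ + b·p₂ ≈ (0.959, 0.048, 0.279); φ = arcsin(p_z) ≈ 16.23°, λ = atan2(p_y, p_x) ≈ 2.84°.

≈ lat 16°N, lon 3°E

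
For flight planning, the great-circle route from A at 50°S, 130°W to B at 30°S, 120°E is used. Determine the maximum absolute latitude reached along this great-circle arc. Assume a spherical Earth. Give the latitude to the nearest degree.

≈ 58°S

The great circle lies in the plane with unit normal n̂ = (p₁ × p₂)/|p₁ × p₂|.
Here n̂_z ≈ -0.533; the vertex latitude is φ_max = arccos|n̂_z| ≈ 57.8°.
Check via Clairaut: cos φ_max = |cos φ₁| · sin C = cos(50.0°)·sin(124.0°) ≈ 0.533, again giving ≈ 57.8°.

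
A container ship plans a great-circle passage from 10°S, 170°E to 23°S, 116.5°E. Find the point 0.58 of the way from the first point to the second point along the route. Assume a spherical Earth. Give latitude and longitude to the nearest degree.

≈ 19°S, 140°E

From cos δ = sin φ₁ sin φ₂ + cos φ₁ cos φ₂ cos Δλ, the central angle is δ ≈ 0.918 rad (52.6°).
Interpolate at f = 0.58 with slerp weights a = sin((1−f)δ)/sin δ ≈ 0.473, b = sin(fδ)/sin δ ≈ 0.639.
p = a·p₁ + b·p₂ ≈ (-0.722, 0.607, -0.332); φ = arcsin(p_z) ≈ -19.39°, λ = atan2(p_y, p_x) ≈ 139.91°.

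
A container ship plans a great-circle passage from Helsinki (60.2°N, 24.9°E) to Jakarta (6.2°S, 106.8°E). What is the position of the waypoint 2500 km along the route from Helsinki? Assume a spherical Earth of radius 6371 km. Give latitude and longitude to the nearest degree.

The haversine formula gives a central angle δ ≈ 1.595 rad (91.4°) between the endpoints. The total great-circle distance is δ·R ≈ 1.595 × 6371 ≈ 10161 km, so the target fraction is f = 2500/10161 ≈ 0.246.
Interpolate at f ≈ 0.246 with slerp weights a = sin((1−f)δ)/sin δ ≈ 0.933, b = sin(fδ)/sin δ ≈ 0.383.
p = a·p₁ + b·p₂ ≈ (0.311, 0.559, 0.768); φ = arcsin(p_z) ≈ 50.22°, λ = atan2(p_y, p_x) ≈ 60.94°.

≈ 50°N, 61°E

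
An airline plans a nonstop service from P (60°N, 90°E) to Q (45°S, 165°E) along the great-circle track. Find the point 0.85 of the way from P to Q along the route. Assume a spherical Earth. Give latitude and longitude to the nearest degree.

≈ (29°S, 153°E)

Write both endpoints as unit vectors p₁, p₂ with components (cos φ cos λ, cos φ sin λ, sin φ).
The central angle between the endpoints is δ = arccos(p₁·p₂) ≈ 2.119 rad (121.4°).
Interpolate at f = 0.85 with slerp weights a = sin((1−f)δ)/sin δ ≈ 0.366, b = sin(fδ)/sin δ ≈ 1.141.
p = a·p₁ + b·p₂ ≈ (-0.779, 0.392, -0.490); φ = arcsin(p_z) ≈ -29.31°, λ = atan2(p_y, p_x) ≈ 153.30°.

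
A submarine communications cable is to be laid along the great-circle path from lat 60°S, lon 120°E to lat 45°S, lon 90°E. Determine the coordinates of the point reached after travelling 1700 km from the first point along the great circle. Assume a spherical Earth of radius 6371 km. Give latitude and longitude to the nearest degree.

≈ lat 51°S, lon 98°E

Convert each endpoint to a unit vector on the sphere (x = cos φ cos λ, y = cos φ sin λ, z = sin φ).
The central angle between the endpoints is δ = arccos(p₁·p₂) ≈ 0.406 rad (23.3°). The total great-circle distance is δ·R ≈ 0.406 × 6371 ≈ 2589 km, so the target fraction is f = 1700/2589 ≈ 0.657.
Interpolate at f ≈ 0.657 with slerp weights a = sin((1−f)δ)/sin δ ≈ 0.352, b = sin(fδ)/sin δ ≈ 0.667.
p = a·p₁ + b·p₂ ≈ (-0.088, 0.624, -0.776); φ = arcsin(p_z) ≈ -50.93°, λ = atan2(p_y, p_x) ≈ 98.02°.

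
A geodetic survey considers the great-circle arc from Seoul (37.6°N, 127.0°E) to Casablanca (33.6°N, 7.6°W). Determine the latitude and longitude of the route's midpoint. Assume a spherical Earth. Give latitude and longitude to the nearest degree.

From cos δ = sin φ₁ sin φ₂ + cos φ₁ cos φ₂ cos Δλ, the central angle is δ ≈ 1.697 rad (97.2°).
Interpolate at f = 1/2 with slerp weights a = sin((1−f)δ)/sin δ ≈ 0.756, b = sin(fδ)/sin δ ≈ 0.756.
p = a·p₁ + b·p₂ ≈ (0.264, 0.395, 0.880); φ = arcsin(p_z) ≈ 61.63°, λ = atan2(p_y, p_x) ≈ 56.28°.

≈ 62°N, 56°E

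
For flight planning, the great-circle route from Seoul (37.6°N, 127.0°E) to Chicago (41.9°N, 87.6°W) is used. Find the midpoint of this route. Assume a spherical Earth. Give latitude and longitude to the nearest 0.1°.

≈ 70.2°N, 166.0°W

From cos δ = sin φ₁ sin φ₂ + cos φ₁ cos φ₂ cos Δλ, the central angle is δ ≈ 1.649 rad (94.5°).
Interpolate at f = 1/2 with slerp weights a = sin((1−f)δ)/sin δ ≈ 0.736, b = sin(fδ)/sin δ ≈ 0.736.
p = a·p₁ + b·p₂ ≈ (-0.328, -0.082, 0.941); φ = arcsin(p_z) ≈ 70.23°, λ = atan2(p_y, p_x) ≈ -166.02°.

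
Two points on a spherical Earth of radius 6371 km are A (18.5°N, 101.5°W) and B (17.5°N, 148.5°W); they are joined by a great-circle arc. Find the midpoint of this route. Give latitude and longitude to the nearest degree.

≈ (20°N, 125°W)

From cos δ = sin φ₁ sin φ₂ + cos φ₁ cos φ₂ cos Δλ, the central angle is δ ≈ 0.778 rad (44.6°).
Interpolate at f = 1/2 with slerp weights a = sin((1−f)δ)/sin δ ≈ 0.540, b = sin(fδ)/sin δ ≈ 0.540.
p = a·p₁ + b·p₂ ≈ (-0.542, -0.771, 0.334); φ = arcsin(p_z) ≈ 19.51°, λ = atan2(p_y, p_x) ≈ -125.07°.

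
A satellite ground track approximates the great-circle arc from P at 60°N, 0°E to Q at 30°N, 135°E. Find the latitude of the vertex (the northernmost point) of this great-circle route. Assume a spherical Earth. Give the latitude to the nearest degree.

The great circle lies in the plane with unit normal n̂ = (p₁ × p₂)/|p₁ × p₂|.
Here n̂_z ≈ +0.309; the vertex latitude is φ_max = arccos|n̂_z| ≈ 72.0°.
Check via Clairaut: cos φ_max = |cos φ₁| · sin C = cos(60.0°)·sin(38.1°) ≈ 0.309, again giving ≈ 72.0°.

≈ 72°N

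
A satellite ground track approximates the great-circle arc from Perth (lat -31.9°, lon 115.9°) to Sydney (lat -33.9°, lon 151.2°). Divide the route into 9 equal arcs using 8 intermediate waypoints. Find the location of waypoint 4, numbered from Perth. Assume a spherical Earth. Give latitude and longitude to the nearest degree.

≈ lat -34°, lon 131°

Convert each endpoint to a unit vector on the sphere (x = cos φ cos λ, y = cos φ sin λ, z = sin φ).
The central angle between the endpoints is δ = arccos(p₁·p₂) ≈ 0.516 rad (29.6°).
Interpolate at f = 4/9 with slerp weights a = sin((1−f)δ)/sin δ ≈ 0.573, b = sin(fδ)/sin δ ≈ 0.461.
p = a·p₁ + b·p₂ ≈ (-0.548, 0.622, -0.560); φ = arcsin(p_z) ≈ -34.04°, λ = atan2(p_y, p_x) ≈ 131.37°.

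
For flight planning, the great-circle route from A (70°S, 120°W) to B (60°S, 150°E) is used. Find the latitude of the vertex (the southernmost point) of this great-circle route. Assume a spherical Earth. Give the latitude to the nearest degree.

The great circle lies in the plane with unit normal n̂ = (p₁ × p₂)/|p₁ × p₂|.
Here n̂_z ≈ -0.294; the vertex latitude is φ_max = arccos|n̂_z| ≈ 72.9°.

≈ 73°S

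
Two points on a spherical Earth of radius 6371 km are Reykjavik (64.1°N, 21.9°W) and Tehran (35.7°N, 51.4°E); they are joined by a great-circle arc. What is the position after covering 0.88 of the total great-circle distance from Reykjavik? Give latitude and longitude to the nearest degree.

Write both endpoints as unit vectors p₁, p₂ with components (cos φ cos λ, cos φ sin λ, sin φ).
The central angle between the endpoints is δ = arccos(p₁·p₂) ≈ 0.893 rad (51.2°).
Interpolate at f = 0.88 with slerp weights a = sin((1−f)δ)/sin δ ≈ 0.137, b = sin(fδ)/sin δ ≈ 0.908.
p = a·p₁ + b·p₂ ≈ (0.516, 0.554, 0.653); φ = arcsin(p_z) ≈ 40.80°, λ = atan2(p_y, p_x) ≈ 47.05°.

≈ 41°N, 47°E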